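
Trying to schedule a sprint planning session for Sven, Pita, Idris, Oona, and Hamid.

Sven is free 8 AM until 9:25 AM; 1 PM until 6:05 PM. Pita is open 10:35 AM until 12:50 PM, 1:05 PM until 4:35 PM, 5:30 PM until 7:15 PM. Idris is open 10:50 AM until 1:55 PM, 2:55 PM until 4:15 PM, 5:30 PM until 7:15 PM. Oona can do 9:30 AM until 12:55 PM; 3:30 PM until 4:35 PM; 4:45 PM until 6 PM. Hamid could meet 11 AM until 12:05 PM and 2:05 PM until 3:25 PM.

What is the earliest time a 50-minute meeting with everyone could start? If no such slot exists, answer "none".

none

Sven ∩ Pita: 13:05-16:35, 17:30-18:05.
Sven ∩ Pita ∩ Idris: 13:05-13:55, 14:55-16:15, 17:30-18:05.
Sven ∩ Pita ∩ Idris ∩ Oona: 15:30-16:15, 17:30-18:00.
Sven ∩ Pita ∩ Idris ∩ Oona ∩ Hamid: ∅.
There is no time when everyone is free.
No common window is at least 50 minutes long.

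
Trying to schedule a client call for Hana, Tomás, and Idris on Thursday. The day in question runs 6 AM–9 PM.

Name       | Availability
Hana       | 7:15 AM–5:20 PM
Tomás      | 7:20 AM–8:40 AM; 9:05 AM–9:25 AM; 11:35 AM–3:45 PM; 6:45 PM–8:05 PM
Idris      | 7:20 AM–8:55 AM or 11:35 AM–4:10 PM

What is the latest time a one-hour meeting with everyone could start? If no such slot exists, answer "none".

14:45

Hana ∩ Tomás: 07:20-08:40, 09:05-09:25, 11:35-15:45.
Hana ∩ Tomás ∩ Idris: 07:20-08:40, 11:35-15:45.
Those are the intersection windows.
The last common window of at least 60 minutes is 11:35-15:45; a 60-minute meeting can start as late as 14:45 and still end by 15:45.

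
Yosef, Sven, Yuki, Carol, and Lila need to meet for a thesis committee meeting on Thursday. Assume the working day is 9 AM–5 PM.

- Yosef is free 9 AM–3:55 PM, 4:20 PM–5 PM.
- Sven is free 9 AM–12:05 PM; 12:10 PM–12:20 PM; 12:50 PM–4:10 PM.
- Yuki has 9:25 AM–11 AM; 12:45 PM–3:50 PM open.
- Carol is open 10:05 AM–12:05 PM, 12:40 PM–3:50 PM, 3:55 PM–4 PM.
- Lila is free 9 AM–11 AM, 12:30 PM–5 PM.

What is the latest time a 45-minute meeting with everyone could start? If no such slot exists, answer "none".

Yosef ∩ Sven: 09:00-12:05, 12:10-12:20, 12:50-15:55.
Yosef ∩ Sven ∩ Yuki: 09:25-11:00, 12:50-15:50.
Yosef ∩ Sven ∩ Yuki ∩ Carol: 10:05-11:00, 12:50-15:50.
Yosef ∩ Sven ∩ Yuki ∩ Carol ∩ Lila: 10:05-11:00, 12:50-15:50.
Those are the intersection windows.
The last common window of at least 45 minutes is 12:50-15:50; a 45-minute meeting can start as late as 15:05 and still end by 15:50.

15:05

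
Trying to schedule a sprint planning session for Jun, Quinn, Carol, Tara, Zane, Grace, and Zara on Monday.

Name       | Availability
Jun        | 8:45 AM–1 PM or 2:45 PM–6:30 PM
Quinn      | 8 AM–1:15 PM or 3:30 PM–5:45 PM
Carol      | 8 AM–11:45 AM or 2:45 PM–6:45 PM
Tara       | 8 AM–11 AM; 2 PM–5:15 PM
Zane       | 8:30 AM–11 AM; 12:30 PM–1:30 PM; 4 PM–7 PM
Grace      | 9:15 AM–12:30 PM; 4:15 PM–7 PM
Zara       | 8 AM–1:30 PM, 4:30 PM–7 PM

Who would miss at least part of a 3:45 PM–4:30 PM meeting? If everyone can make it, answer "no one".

Jun: free for 15:45-16:30. Quinn: free for 15:45-16:30. Carol: free for 15:45-16:30. Tara: free for 15:45-16:30. Zane: not fully free for 15:45-16:30. Grace: not fully free for 15:45-16:30. Zara: not fully free for 15:45-16:30.

Grace, Zane, Zara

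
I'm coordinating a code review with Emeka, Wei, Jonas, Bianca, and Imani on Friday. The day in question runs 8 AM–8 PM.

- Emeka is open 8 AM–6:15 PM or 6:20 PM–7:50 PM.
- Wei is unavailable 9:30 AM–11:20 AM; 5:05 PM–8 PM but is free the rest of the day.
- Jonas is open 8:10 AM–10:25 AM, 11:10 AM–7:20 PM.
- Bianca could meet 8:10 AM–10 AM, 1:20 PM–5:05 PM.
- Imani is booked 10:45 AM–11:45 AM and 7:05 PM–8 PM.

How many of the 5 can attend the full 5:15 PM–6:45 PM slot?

2

Emeka free: 08:00-18:15, 18:20-19:50.
Wei free: 08:00-09:30, 11:20-17:05 (invert busy blocks within the working day).
Jonas free: 08:10-10:25, 11:10-19:20.
Bianca free: 08:10-10:00, 13:20-17:05.
Imani free: 08:00-10:45, 11:45-19:05 (invert busy blocks within the working day).
Jonas and Imani can make the full 17:15-18:45 slot — that's 2.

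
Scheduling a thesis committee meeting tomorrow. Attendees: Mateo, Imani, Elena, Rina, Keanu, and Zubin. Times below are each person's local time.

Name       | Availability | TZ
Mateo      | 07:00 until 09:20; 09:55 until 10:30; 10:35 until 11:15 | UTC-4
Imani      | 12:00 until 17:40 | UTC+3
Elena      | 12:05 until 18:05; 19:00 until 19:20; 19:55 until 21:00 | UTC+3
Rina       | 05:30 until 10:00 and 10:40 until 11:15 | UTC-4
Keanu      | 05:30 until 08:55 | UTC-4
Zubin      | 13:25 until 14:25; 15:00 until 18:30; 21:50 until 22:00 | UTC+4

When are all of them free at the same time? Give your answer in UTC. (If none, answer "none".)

Mateo in UTC: 11:00-13:20, 13:55-14:30, 14:35-15:15 (add 4h to convert from UTC-4).
Imani in UTC: 09:00-14:40 (subtract 3h to convert from UTC+3).
Elena in UTC: 09:05-15:05, 16:00-16:20, 16:55-18:00 (subtract 3h to convert from UTC+3).
Rina in UTC: 09:30-14:00, 14:40-15:15 (add 4h to convert from UTC-4).
Keanu in UTC: 09:30-12:55 (add 4h to convert from UTC-4).
Zubin in UTC: 09:25-10:25, 11:00-14:30, 17:50-18:00 (subtract 4h to convert from UTC+4).
Mateo ∩ Imani: 11:00-13:20, 13:55-14:30, 14:35-14:40.
Mateo ∩ Imani ∩ Elena: 11:00-13:20, 13:55-14:30, 14:35-14:40.
Mateo ∩ Imani ∩ Elena ∩ Rina: 11:00-13:20, 13:55-14:00.
Mateo ∩ Imani ∩ Elena ∩ Rina ∩ Keanu: 11:00-12:55.
Mateo ∩ Imani ∩ Elena ∩ Rina ∩ Keanu ∩ Zubin: 11:00-12:55.
So the common availability across everyone is 11:00-12:55.

11:00-12:55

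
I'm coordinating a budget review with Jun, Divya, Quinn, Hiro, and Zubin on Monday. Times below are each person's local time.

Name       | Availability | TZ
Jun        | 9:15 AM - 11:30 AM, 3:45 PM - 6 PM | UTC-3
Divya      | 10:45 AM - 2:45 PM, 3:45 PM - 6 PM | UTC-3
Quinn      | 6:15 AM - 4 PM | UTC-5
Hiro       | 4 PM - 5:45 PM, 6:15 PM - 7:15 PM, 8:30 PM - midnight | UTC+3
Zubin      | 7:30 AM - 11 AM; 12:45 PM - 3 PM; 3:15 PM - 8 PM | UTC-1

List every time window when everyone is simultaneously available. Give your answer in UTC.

Jun in UTC: 12:15-14:30, 18:45-21:00 (add 3h to convert from UTC-3).
Divya in UTC: 13:45-17:45, 18:45-21:00 (add 3h to convert from UTC-3).
Quinn in UTC: 11:15-21:00 (add 5h to convert from UTC-5).
Hiro in UTC: 13:00-14:45, 15:15-16:15, 17:30-21:00 (subtract 3h to convert from UTC+3).
Zubin in UTC: 08:30-12:00, 13:45-16:00, 16:15-21:00 (add 1h to convert from UTC-1).
Jun ∩ Divya: 13:45-14:30, 18:45-21:00.
Jun ∩ Divya ∩ Quinn: 13:45-14:30, 18:45-21:00.
Jun ∩ Divya ∩ Quinn ∩ Hiro: 13:45-14:30, 18:45-21:00.
Jun ∩ Divya ∩ Quinn ∩ Hiro ∩ Zubin: 13:45-14:30, 18:45-21:00.
So the common availability across everyone is 13:45-14:30, 18:45-21:00.

13:45-14:30, 18:45-21:00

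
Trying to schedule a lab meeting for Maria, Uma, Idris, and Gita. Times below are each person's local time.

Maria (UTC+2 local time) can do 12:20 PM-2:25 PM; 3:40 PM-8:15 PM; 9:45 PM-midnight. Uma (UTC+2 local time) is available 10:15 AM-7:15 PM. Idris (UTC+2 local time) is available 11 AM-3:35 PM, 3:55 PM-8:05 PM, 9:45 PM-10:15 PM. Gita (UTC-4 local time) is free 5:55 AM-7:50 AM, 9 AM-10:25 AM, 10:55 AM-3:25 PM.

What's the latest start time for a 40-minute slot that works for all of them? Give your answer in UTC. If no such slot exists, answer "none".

Maria in UTC: 10:20-12:25, 13:40-18:15, 19:45-22:00 (subtract 2h to convert from UTC+2).
Uma in UTC: 08:15-17:15 (subtract 2h to convert from UTC+2).
Idris in UTC: 09:00-13:35, 13:55-18:05, 19:45-20:15 (subtract 2h to convert from UTC+2).
Gita in UTC: 09:55-11:50, 13:00-14:25, 14:55-19:25 (add 4h to convert from UTC-4).
Maria ∩ Uma: 10:20-12:25, 13:40-17:15.
Maria ∩ Uma ∩ Idris: 10:20-12:25, 13:55-17:15.
Maria ∩ Uma ∩ Idris ∩ Gita: 10:20-11:50, 13:55-14:25, 14:55-17:15.
The last common window of at least 40 minutes is 14:55-17:15; a 40-minute meeting can start as late as 16:35 and still end by 17:15.

16:35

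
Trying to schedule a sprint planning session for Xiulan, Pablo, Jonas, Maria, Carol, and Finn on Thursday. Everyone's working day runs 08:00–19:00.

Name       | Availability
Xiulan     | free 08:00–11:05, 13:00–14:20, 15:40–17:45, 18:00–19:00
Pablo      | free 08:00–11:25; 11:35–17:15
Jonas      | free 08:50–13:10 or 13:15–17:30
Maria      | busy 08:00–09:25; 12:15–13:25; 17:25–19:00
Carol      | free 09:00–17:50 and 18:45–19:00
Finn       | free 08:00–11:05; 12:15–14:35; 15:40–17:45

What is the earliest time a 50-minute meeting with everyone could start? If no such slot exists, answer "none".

Xiulan free: 08:00-11:05, 13:00-14:20, 15:40-17:45, 18:00-19:00.
Pablo free: 08:00-11:25, 11:35-17:15.
Jonas free: 08:50-13:10, 13:15-17:30.
Maria free: 09:25-12:15, 13:25-17:25 (invert busy blocks within the working day).
Carol free: 09:00-17:50, 18:45-19:00.
Finn free: 08:00-11:05, 12:15-14:35, 15:40-17:45.
Xiulan ∩ Pablo: 08:00-11:05, 13:00-14:20, 15:40-17:15.
Xiulan ∩ Pablo ∩ Jonas: 08:50-11:05, 13:00-13:10, 13:15-14:20, 15:40-17:15.
Xiulan ∩ Pablo ∩ Jonas ∩ Maria: 09:25-11:05, 13:25-14:20, 15:40-17:15.
Xiulan ∩ Pablo ∩ Jonas ∩ Maria ∩ Carol: 09:25-11:05, 13:25-14:20, 15:40-17:15.
Xiulan ∩ Pablo ∩ Jonas ∩ Maria ∩ Carol ∩ Finn: 09:25-11:05, 13:25-14:20, 15:40-17:15.
Those are the intersection windows.
The first common window of at least 50 minutes is 09:25-11:05, so the earliest start is 09:25.

09:25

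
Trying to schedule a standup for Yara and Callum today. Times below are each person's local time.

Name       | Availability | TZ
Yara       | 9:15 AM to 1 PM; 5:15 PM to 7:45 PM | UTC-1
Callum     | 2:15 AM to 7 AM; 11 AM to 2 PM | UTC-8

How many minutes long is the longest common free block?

Yara in UTC: 10:15-14:00, 18:15-20:45 (add 1h to convert from UTC-1).
Callum in UTC: 10:15-15:00, 19:00-22:00 (add 8h to convert from UTC-8).
Yara ∩ Callum: 10:15-14:00, 19:00-20:45.
So the common availability across everyone is 10:15-14:00, 19:00-20:45.
The longest is 10:15-14:00 at 225 minutes.

225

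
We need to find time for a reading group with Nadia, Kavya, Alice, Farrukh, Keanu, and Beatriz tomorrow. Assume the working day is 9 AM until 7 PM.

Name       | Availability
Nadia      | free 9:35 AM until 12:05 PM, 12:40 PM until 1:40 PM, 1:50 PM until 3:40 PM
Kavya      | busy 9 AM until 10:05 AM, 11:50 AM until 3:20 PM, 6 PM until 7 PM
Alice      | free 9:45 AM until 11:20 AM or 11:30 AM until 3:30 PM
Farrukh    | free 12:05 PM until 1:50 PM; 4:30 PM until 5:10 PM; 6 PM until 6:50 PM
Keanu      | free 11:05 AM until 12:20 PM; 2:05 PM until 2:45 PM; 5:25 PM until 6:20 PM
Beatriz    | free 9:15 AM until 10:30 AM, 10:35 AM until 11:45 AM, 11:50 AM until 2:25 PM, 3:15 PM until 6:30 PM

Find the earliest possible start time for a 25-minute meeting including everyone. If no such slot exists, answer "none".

Nadia free: 09:35-12:05, 12:40-13:40, 13:50-15:40.
Kavya free: 10:05-11:50, 15:20-18:00 (invert busy blocks within the working day).
Alice free: 09:45-11:20, 11:30-15:30.
Farrukh free: 12:05-13:50, 16:30-17:10, 18:00-18:50.
Keanu free: 11:05-12:20, 14:05-14:45, 17:25-18:20.
Beatriz free: 09:15-10:30, 10:35-11:45, 11:50-14:25, 15:15-18:30.
Nadia ∩ Kavya: 10:05-11:50, 15:20-15:40.
Nadia ∩ Kavya ∩ Alice: 10:05-11:20, 11:30-11:50, 15:20-15:30.
Nadia ∩ Kavya ∩ Alice ∩ Farrukh: ∅.
Nadia ∩ Kavya ∩ Alice ∩ Farrukh ∩ Keanu: ∅.
Nadia ∩ Kavya ∩ Alice ∩ Farrukh ∩ Keanu ∩ Beatriz: ∅.
There is no time when everyone is free.
No common window is at least 25 minutes long.

none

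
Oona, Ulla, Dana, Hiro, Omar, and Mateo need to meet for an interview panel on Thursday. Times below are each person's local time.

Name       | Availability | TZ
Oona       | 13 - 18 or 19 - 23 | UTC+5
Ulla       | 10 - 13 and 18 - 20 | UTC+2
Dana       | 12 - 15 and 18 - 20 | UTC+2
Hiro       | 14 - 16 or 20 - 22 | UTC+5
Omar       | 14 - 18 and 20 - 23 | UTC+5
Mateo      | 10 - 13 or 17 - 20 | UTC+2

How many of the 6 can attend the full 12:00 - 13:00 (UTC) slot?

3

Oona in UTC: 08:00-13:00, 14:00-18:00 (subtract 5h to convert from UTC+5).
Ulla in UTC: 08:00-11:00, 16:00-18:00 (subtract 2h to convert from UTC+2).
Dana in UTC: 10:00-13:00, 16:00-18:00 (subtract 2h to convert from UTC+2).
Hiro in UTC: 09:00-11:00, 15:00-17:00 (subtract 5h to convert from UTC+5).
Omar in UTC: 09:00-13:00, 15:00-18:00 (subtract 5h to convert from UTC+5).
Mateo in UTC: 08:00-11:00, 15:00-18:00 (subtract 2h to convert from UTC+2).
Oona, Dana, and Omar can make the full 12:00-13:00 slot — that's 3.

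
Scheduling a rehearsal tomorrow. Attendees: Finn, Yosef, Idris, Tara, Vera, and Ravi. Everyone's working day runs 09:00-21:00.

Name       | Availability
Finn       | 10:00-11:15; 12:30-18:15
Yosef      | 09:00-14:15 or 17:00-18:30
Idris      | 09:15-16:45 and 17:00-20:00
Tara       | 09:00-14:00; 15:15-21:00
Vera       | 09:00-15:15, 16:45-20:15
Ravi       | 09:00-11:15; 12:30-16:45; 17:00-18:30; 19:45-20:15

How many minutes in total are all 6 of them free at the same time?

240

Finn ∩ Yosef: 10:00-11:15, 12:30-14:15, 17:00-18:15.
Finn ∩ Yosef ∩ Idris: 10:00-11:15, 12:30-14:15, 17:00-18:15.
Finn ∩ Yosef ∩ Idris ∩ Tara: 10:00-11:15, 12:30-14:00, 17:00-18:15.
Finn ∩ Yosef ∩ Idris ∩ Tara ∩ Vera: 10:00-11:15, 12:30-14:00, 17:00-18:15.
Finn ∩ Yosef ∩ Idris ∩ Tara ∩ Vera ∩ Ravi: 10:00-11:15, 12:30-14:00, 17:00-18:15.
Summing the common windows: 75 + 90 + 75 = 240 minutes.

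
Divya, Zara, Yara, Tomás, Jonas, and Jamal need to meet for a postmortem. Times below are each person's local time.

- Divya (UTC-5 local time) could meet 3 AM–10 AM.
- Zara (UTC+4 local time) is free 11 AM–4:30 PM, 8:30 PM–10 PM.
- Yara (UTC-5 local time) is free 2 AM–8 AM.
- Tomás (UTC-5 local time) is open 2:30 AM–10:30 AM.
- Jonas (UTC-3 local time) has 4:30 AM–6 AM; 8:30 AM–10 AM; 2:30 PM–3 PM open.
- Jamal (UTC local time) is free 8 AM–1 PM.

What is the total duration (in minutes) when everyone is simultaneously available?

Divya in UTC: 08:00-15:00 (add 5h to convert from UTC-5).
Zara in UTC: 07:00-12:30, 16:30-18:00 (subtract 4h to convert from UTC+4).
Yara in UTC: 07:00-13:00 (add 5h to convert from UTC-5).
Tomás in UTC: 07:30-15:30 (add 5h to convert from UTC-5).
Jonas in UTC: 07:30-09:00, 11:30-13:00, 17:30-18:00 (add 3h to convert from UTC-3).
Jamal in UTC: 08:00-13:00.
Divya ∩ Zara: 08:00-12:30.
Divya ∩ Zara ∩ Yara: 08:00-12:30.
Divya ∩ Zara ∩ Yara ∩ Tomás: 08:00-12:30.
Divya ∩ Zara ∩ Yara ∩ Tomás ∩ Jonas: 08:00-09:00, 11:30-12:30.
Divya ∩ Zara ∩ Yara ∩ Tomás ∩ Jonas ∩ Jamal: 08:00-09:00, 11:30-12:30.
Summing the common windows: 60 + 60 = 120 minutes.

120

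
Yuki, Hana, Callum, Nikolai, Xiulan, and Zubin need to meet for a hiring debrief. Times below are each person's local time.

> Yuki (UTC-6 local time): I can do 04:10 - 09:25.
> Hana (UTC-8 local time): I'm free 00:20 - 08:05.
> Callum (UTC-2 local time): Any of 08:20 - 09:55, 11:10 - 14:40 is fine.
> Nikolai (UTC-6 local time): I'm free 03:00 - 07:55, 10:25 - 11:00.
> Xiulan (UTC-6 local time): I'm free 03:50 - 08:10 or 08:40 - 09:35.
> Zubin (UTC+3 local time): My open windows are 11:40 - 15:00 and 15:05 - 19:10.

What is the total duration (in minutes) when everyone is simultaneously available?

Yuki in UTC: 10:10-15:25 (add 6h to convert from UTC-6).
Hana in UTC: 08:20-16:05 (add 8h to convert from UTC-8).
Callum in UTC: 10:20-11:55, 13:10-16:40 (add 2h to convert from UTC-2).
Nikolai in UTC: 09:00-13:55, 16:25-17:00 (add 6h to convert from UTC-6).
Xiulan in UTC: 09:50-14:10, 14:40-15:35 (add 6h to convert from UTC-6).
Zubin in UTC: 08:40-12:00, 12:05-16:10 (subtract 3h to convert from UTC+3).
Yuki ∩ Hana: 10:10-15:25.
Yuki ∩ Hana ∩ Callum: 10:20-11:55, 13:10-15:25.
Yuki ∩ Hana ∩ Callum ∩ Nikolai: 10:20-11:55, 13:10-13:55.
Yuki ∩ Hana ∩ Callum ∩ Nikolai ∩ Xiulan: 10:20-11:55, 13:10-13:55.
Yuki ∩ Hana ∩ Callum ∩ Nikolai ∩ Xiulan ∩ Zubin: 10:20-11:55, 13:10-13:55.
So the common availability across everyone is 10:20-11:55, 13:10-13:55.
Summing the common windows: 95 + 45 = 140 minutes.

140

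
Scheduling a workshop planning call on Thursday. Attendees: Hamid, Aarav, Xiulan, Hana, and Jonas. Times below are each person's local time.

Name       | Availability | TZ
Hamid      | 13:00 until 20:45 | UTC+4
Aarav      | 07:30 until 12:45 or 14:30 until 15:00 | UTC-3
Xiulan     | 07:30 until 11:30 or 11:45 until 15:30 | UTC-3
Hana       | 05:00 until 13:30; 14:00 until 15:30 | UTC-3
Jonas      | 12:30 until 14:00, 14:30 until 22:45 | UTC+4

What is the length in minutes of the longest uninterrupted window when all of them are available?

Hamid in UTC: 09:00-16:45 (subtract 4h to convert from UTC+4).
Aarav in UTC: 10:30-15:45, 17:30-18:00 (add 3h to convert from UTC-3).
Xiulan in UTC: 10:30-14:30, 14:45-18:30 (add 3h to convert from UTC-3).
Hana in UTC: 08:00-16:30, 17:00-18:30 (add 3h to convert from UTC-3).
Jonas in UTC: 08:30-10:00, 10:30-18:45 (subtract 4h to convert from UTC+4).
Hamid ∩ Aarav: 10:30-15:45.
Hamid ∩ Aarav ∩ Xiulan: 10:30-14:30, 14:45-15:45.
Hamid ∩ Aarav ∩ Xiulan ∩ Hana: 10:30-14:30, 14:45-15:45.
Hamid ∩ Aarav ∩ Xiulan ∩ Hana ∩ Jonas: 10:30-14:30, 14:45-15:45.
The longest is 10:30-14:30 at 240 minutes.

240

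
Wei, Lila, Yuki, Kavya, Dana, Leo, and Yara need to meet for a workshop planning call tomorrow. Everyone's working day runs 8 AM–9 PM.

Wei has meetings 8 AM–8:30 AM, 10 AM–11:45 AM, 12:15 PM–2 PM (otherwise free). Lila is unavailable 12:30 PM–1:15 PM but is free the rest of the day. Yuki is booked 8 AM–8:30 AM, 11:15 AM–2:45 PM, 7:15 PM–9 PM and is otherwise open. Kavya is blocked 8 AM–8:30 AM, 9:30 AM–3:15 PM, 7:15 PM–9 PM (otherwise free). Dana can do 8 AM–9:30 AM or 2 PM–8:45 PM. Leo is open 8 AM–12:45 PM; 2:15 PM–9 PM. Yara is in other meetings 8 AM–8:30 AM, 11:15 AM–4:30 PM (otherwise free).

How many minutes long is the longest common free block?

Wei free: 08:30-10:00, 11:45-12:15, 14:00-21:00 (invert busy blocks within the working day).
Lila free: 08:00-12:30, 13:15-21:00 (invert busy blocks within the working day).
Yuki free: 08:30-11:15, 14:45-19:15 (invert busy blocks within the working day).
Kavya free: 08:30-09:30, 15:15-19:15 (invert busy blocks within the working day).
Dana free: 08:00-09:30, 14:00-20:45.
Leo free: 08:00-12:45, 14:15-21:00.
Yara free: 08:30-11:15, 16:30-21:00 (invert busy blocks within the working day).
Wei ∩ Lila: 08:30-10:00, 11:45-12:15, 14:00-21:00.
Wei ∩ Lila ∩ Yuki: 08:30-10:00, 14:45-19:15.
Wei ∩ Lila ∩ Yuki ∩ Kavya: 08:30-09:30, 15:15-19:15.
Wei ∩ Lila ∩ Yuki ∩ Kavya ∩ Dana: 08:30-09:30, 15:15-19:15.
Wei ∩ Lila ∩ Yuki ∩ Kavya ∩ Dana ∩ Leo: 08:30-09:30, 15:15-19:15.
Wei ∩ Lila ∩ Yuki ∩ Kavya ∩ Dana ∩ Leo ∩ Yara: 08:30-09:30, 16:30-19:15.
The longest is 16:30-19:15 at 165 minutes.

165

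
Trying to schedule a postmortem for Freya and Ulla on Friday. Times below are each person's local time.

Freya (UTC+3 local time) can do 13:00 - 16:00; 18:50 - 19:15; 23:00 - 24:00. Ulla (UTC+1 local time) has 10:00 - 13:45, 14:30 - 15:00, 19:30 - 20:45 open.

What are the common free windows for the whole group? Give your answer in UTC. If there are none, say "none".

10:00-12:45

Freya in UTC: 10:00-13:00, 15:50-16:15, 20:00-21:00 (subtract 3h to convert from UTC+3).
Ulla in UTC: 09:00-12:45, 13:30-14:00, 18:30-19:45 (subtract 1h to convert from UTC+1).
Freya ∩ Ulla: 10:00-12:45.
So the common availability across everyone is 10:00-12:45.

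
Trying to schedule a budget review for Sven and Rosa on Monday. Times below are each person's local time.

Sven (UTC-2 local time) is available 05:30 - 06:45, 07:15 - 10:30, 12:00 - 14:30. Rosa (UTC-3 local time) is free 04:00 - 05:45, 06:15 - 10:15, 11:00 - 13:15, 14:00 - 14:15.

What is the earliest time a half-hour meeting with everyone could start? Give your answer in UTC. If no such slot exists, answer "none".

07:30

Sven in UTC: 07:30-08:45, 09:15-12:30, 14:00-16:30 (add 2h to convert from UTC-2).
Rosa in UTC: 07:00-08:45, 09:15-13:15, 14:00-16:15, 17:00-17:15 (add 3h to convert from UTC-3).
Sven ∩ Rosa: 07:30-08:45, 09:15-12:30, 14:00-16:15.
The first common window of at least 30 minutes is 07:30-08:45, so the earliest start is 07:30.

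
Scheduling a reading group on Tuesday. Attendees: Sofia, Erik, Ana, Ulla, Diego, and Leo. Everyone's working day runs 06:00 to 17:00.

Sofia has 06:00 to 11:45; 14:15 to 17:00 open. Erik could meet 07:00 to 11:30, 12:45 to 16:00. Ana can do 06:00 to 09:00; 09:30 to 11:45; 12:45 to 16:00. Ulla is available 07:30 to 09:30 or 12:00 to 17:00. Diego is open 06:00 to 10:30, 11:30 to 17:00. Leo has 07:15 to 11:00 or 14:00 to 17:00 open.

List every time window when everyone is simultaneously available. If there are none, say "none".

Sofia ∩ Erik: 07:00-11:30, 14:15-16:00.
Sofia ∩ Erik ∩ Ana: 07:00-09:00, 09:30-11:30, 14:15-16:00.
Sofia ∩ Erik ∩ Ana ∩ Ulla: 07:30-09:00, 14:15-16:00.
Sofia ∩ Erik ∩ Ana ∩ Ulla ∩ Diego: 07:30-09:00, 14:15-16:00.
Sofia ∩ Erik ∩ Ana ∩ Ulla ∩ Diego ∩ Leo: 07:30-09:00, 14:15-16:00.

07:30-09:00, 14:15-16:00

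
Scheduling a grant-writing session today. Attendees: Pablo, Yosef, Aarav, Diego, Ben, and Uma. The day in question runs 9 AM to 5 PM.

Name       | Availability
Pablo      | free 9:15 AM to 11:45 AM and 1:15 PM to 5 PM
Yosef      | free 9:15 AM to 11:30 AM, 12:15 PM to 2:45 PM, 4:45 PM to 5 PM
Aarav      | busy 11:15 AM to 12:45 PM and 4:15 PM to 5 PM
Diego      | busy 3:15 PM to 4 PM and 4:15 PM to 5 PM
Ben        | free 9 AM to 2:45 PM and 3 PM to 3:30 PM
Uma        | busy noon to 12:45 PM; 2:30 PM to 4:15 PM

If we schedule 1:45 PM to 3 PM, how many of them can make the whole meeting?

3

Pablo free: 09:15-11:45, 13:15-17:00.
Yosef free: 09:15-11:30, 12:15-14:45, 16:45-17:00.
Aarav free: 09:00-11:15, 12:45-16:15 (invert busy blocks within the working day).
Diego free: 09:00-15:15, 16:00-16:15 (invert busy blocks within the working day).
Ben free: 09:00-14:45, 15:00-15:30.
Uma free: 09:00-12:00, 12:45-14:30, 16:15-17:00 (invert busy blocks within the working day).
Pablo, Aarav, and Diego can make the full 13:45-15:00 slot — that's 3.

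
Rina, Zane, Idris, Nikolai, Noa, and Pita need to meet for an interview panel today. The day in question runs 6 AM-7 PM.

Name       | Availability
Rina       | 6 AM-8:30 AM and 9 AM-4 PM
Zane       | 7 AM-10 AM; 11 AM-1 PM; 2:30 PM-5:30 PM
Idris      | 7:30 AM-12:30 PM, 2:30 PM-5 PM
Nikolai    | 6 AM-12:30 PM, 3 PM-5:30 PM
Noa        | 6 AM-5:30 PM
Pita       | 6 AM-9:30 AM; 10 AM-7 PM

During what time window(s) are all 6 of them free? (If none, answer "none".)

Rina ∩ Zane: 07:00-08:30, 09:00-10:00, 11:00-13:00, 14:30-16:00.
Rina ∩ Zane ∩ Idris: 07:30-08:30, 09:00-10:00, 11:00-12:30, 14:30-16:00.
Rina ∩ Zane ∩ Idris ∩ Nikolai: 07:30-08:30, 09:00-10:00, 11:00-12:30, 15:00-16:00.
Rina ∩ Zane ∩ Idris ∩ Nikolai ∩ Noa: 07:30-08:30, 09:00-10:00, 11:00-12:30, 15:00-16:00.
Rina ∩ Zane ∩ Idris ∩ Nikolai ∩ Noa ∩ Pita: 07:30-08:30, 09:00-09:30, 11:00-12:30, 15:00-16:00.
So the common availability across everyone is 07:30-08:30, 09:00-09:30, 11:00-12:30, 15:00-16:00.

07:30-08:30, 09:00-09:30, 11:00-12:30, 15:00-16:00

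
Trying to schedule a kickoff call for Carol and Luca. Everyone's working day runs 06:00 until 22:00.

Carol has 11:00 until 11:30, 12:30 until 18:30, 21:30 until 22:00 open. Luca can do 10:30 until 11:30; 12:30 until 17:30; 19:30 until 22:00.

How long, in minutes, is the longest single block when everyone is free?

Carol ∩ Luca: 11:00-11:30, 12:30-17:30, 21:30-22:00.
The longest is 12:30-17:30 at 300 minutes.

300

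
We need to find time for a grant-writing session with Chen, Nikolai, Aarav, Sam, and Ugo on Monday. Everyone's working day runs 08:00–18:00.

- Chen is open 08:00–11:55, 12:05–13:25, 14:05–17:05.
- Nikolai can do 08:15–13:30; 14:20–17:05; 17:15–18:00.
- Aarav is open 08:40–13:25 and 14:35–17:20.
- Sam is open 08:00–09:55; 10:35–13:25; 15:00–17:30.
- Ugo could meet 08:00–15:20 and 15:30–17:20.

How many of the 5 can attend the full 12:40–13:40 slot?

1

Ugo can make the full 12:40-13:40 slot — that's 1.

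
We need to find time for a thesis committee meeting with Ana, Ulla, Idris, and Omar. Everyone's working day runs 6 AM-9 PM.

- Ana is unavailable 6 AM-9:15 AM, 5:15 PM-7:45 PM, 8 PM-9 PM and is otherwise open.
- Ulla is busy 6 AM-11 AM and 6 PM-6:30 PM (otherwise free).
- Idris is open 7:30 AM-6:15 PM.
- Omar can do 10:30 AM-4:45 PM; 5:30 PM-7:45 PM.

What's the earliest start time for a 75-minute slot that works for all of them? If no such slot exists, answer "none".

Ana free: 09:15-17:15, 19:45-20:00 (invert busy blocks within the working day).
Ulla free: 11:00-18:00, 18:30-21:00 (invert busy blocks within the working day).
Idris free: 07:30-18:15.
Omar free: 10:30-16:45, 17:30-19:45.
Ana ∩ Ulla: 11:00-17:15, 19:45-20:00.
Ana ∩ Ulla ∩ Idris: 11:00-17:15.
Ana ∩ Ulla ∩ Idris ∩ Omar: 11:00-16:45.
The first common window of at least 75 minutes is 11:00-16:45, so the earliest start is 11:00.

11:00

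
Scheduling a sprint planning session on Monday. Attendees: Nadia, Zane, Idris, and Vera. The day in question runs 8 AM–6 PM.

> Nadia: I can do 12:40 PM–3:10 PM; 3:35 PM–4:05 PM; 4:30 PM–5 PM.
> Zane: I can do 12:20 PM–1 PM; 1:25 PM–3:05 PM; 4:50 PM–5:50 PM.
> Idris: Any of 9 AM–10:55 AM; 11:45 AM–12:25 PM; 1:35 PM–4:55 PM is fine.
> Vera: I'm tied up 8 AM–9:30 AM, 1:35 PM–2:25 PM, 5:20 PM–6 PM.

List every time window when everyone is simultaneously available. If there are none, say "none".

Nadia free: 12:40-15:10, 15:35-16:05, 16:30-17:00.
Zane free: 12:20-13:00, 13:25-15:05, 16:50-17:50.
Idris free: 09:00-10:55, 11:45-12:25, 13:35-16:55.
Vera free: 09:30-13:35, 14:25-17:20 (invert busy blocks within the working day).
Nadia ∩ Zane: 12:40-13:00, 13:25-15:05, 16:50-17:00.
Nadia ∩ Zane ∩ Idris: 13:35-15:05, 16:50-16:55.
Nadia ∩ Zane ∩ Idris ∩ Vera: 14:25-15:05, 16:50-16:55.
So the common availability across everyone is 14:25-15:05, 16:50-16:55.

14:25-15:05, 16:50-16:55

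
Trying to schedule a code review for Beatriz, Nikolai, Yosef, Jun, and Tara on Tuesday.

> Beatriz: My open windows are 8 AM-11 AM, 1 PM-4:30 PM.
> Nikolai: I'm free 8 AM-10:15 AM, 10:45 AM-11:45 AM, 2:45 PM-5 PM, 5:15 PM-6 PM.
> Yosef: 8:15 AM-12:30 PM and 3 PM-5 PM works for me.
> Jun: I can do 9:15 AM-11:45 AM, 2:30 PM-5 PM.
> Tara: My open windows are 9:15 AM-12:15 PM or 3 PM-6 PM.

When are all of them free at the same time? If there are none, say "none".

Beatriz ∩ Nikolai: 08:00-10:15, 10:45-11:00, 14:45-16:30.
Beatriz ∩ Nikolai ∩ Yosef: 08:15-10:15, 10:45-11:00, 15:00-16:30.
Beatriz ∩ Nikolai ∩ Yosef ∩ Jun: 09:15-10:15, 10:45-11:00, 15:00-16:30.
Beatriz ∩ Nikolai ∩ Yosef ∩ Jun ∩ Tara: 09:15-10:15, 10:45-11:00, 15:00-16:30.

09:15-10:15, 10:45-11:00, 15:00-16:30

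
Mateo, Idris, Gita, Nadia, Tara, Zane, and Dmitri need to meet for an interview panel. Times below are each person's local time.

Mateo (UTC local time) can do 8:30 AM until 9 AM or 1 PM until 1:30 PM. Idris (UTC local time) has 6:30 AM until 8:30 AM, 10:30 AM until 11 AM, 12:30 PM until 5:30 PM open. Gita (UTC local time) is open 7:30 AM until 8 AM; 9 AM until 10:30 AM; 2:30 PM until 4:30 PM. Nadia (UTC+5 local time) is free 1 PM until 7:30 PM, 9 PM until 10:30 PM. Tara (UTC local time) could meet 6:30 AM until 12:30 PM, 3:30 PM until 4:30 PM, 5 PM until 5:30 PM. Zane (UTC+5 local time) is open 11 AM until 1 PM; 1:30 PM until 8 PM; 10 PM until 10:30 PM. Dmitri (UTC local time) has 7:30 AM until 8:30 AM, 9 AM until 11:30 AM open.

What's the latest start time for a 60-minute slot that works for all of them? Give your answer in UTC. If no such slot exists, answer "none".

Mateo in UTC: 08:30-09:00, 13:00-13:30.
Idris in UTC: 06:30-08:30, 10:30-11:00, 12:30-17:30.
Gita in UTC: 07:30-08:00, 09:00-10:30, 14:30-16:30.
Nadia in UTC: 08:00-14:30, 16:00-17:30 (subtract 5h to convert from UTC+5).
Tara in UTC: 06:30-12:30, 15:30-16:30, 17:00-17:30.
Zane in UTC: 06:00-08:00, 08:30-15:00, 17:00-17:30 (subtract 5h to convert from UTC+5).
Dmitri in UTC: 07:30-08:30, 09:00-11:30.
Mateo ∩ Idris: 13:00-13:30.
Mateo ∩ Idris ∩ Gita: ∅.
Mateo ∩ Idris ∩ Gita ∩ Nadia: ∅.
Mateo ∩ Idris ∩ Gita ∩ Nadia ∩ Tara: ∅.
Mateo ∩ Idris ∩ Gita ∩ Nadia ∩ Tara ∩ Zane: ∅.
Mateo ∩ Idris ∩ Gita ∩ Nadia ∩ Tara ∩ Zane ∩ Dmitri: ∅.
There is no time when everyone is free.
No common window is at least 60 minutes long.

none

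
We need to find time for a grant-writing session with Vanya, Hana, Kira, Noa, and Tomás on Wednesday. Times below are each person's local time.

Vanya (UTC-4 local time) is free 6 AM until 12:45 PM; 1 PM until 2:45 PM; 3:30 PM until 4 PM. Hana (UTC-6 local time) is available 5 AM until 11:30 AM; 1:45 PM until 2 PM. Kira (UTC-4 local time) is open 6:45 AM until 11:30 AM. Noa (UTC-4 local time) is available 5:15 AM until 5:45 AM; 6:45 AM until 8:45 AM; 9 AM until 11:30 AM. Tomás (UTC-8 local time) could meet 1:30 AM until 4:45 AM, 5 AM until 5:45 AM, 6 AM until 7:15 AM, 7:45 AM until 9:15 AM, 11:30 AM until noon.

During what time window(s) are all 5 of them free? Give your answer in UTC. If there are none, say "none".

11:00-12:45, 13:00-13:45, 14:00-15:15

Vanya in UTC: 10:00-16:45, 17:00-18:45, 19:30-20:00 (add 4h to convert from UTC-4).
Hana in UTC: 11:00-17:30, 19:45-20:00 (add 6h to convert from UTC-6).
Kira in UTC: 10:45-15:30 (add 4h to convert from UTC-4).
Noa in UTC: 09:15-09:45, 10:45-12:45, 13:00-15:30 (add 4h to convert from UTC-4).
Tomás in UTC: 09:30-12:45, 13:00-13:45, 14:00-15:15, 15:45-17:15, 19:30-20:00 (add 8h to convert from UTC-8).
Vanya ∩ Hana: 11:00-16:45, 17:00-17:30, 19:45-20:00.
Vanya ∩ Hana ∩ Kira: 11:00-15:30.
Vanya ∩ Hana ∩ Kira ∩ Noa: 11:00-12:45, 13:00-15:30.
Vanya ∩ Hana ∩ Kira ∩ Noa ∩ Tomás: 11:00-12:45, 13:00-13:45, 14:00-15:15.
So the common availability across everyone is 11:00-12:45, 13:00-13:45, 14:00-15:15.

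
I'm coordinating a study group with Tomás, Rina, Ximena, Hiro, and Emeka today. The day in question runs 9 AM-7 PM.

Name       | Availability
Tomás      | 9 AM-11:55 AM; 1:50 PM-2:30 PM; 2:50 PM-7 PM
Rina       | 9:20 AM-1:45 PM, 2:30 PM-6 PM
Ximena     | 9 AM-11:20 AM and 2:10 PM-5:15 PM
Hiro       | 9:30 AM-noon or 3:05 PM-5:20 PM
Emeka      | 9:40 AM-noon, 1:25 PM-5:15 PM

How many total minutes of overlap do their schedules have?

230

Tomás ∩ Rina: 09:20-11:55, 14:50-18:00.
Tomás ∩ Rina ∩ Ximena: 09:20-11:20, 14:50-17:15.
Tomás ∩ Rina ∩ Ximena ∩ Hiro: 09:30-11:20, 15:05-17:15.
Tomás ∩ Rina ∩ Ximena ∩ Hiro ∩ Emeka: 09:40-11:20, 15:05-17:15.
Summing the common windows: 100 + 130 = 230 minutes.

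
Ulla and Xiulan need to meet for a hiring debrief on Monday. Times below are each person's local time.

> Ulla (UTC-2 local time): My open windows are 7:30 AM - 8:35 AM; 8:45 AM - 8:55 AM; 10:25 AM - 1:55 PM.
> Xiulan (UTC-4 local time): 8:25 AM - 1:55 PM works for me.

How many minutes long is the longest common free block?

Ulla in UTC: 09:30-10:35, 10:45-10:55, 12:25-15:55 (add 2h to convert from UTC-2).
Xiulan in UTC: 12:25-17:55 (add 4h to convert from UTC-4).
Ulla ∩ Xiulan: 12:25-15:55.
The longest is 12:25-15:55 at 210 minutes.

210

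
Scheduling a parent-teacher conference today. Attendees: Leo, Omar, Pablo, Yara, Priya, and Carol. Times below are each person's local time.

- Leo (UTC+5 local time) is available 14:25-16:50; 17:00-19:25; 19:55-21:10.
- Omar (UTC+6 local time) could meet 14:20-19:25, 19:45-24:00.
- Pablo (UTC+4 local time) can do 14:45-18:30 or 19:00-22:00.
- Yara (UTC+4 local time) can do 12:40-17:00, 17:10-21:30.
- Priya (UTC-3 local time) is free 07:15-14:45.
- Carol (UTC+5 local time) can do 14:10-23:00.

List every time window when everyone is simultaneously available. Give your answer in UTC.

Leo in UTC: 09:25-11:50, 12:00-14:25, 14:55-16:10 (subtract 5h to convert from UTC+5).
Omar in UTC: 08:20-13:25, 13:45-18:00 (subtract 6h to convert from UTC+6).
Pablo in UTC: 10:45-14:30, 15:00-18:00 (subtract 4h to convert from UTC+4).
Yara in UTC: 08:40-13:00, 13:10-17:30 (subtract 4h to convert from UTC+4).
Priya in UTC: 10:15-17:45 (add 3h to convert from UTC-3).
Carol in UTC: 09:10-18:00 (subtract 5h to convert from UTC+5).
Leo ∩ Omar: 09:25-11:50, 12:00-13:25, 13:45-14:25, 14:55-16:10.
Leo ∩ Omar ∩ Pablo: 10:45-11:50, 12:00-13:25, 13:45-14:25, 15:00-16:10.
Leo ∩ Omar ∩ Pablo ∩ Yara: 10:45-11:50, 12:00-13:00, 13:10-13:25, 13:45-14:25, 15:00-16:10.
Leo ∩ Omar ∩ Pablo ∩ Yara ∩ Priya: 10:45-11:50, 12:00-13:00, 13:10-13:25, 13:45-14:25, 15:00-16:10.
Leo ∩ Omar ∩ Pablo ∩ Yara ∩ Priya ∩ Carol: 10:45-11:50, 12:00-13:00, 13:10-13:25, 13:45-14:25, 15:00-16:10.

10:45-11:50, 12:00-13:00, 13:10-13:25, 13:45-14:25, 15:00-16:10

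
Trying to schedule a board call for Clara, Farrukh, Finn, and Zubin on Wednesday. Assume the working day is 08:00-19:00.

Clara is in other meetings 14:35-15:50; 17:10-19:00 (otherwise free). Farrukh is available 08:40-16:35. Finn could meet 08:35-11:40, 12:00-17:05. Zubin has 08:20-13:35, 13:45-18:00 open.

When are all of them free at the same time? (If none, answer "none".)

Clara free: 08:00-14:35, 15:50-17:10 (invert busy blocks within the working day).
Farrukh free: 08:40-16:35.
Finn free: 08:35-11:40, 12:00-17:05.
Zubin free: 08:20-13:35, 13:45-18:00.
Clara ∩ Farrukh: 08:40-14:35, 15:50-16:35.
Clara ∩ Farrukh ∩ Finn: 08:40-11:40, 12:00-14:35, 15:50-16:35.
Clara ∩ Farrukh ∩ Finn ∩ Zubin: 08:40-11:40, 12:00-13:35, 13:45-14:35, 15:50-16:35.
So the common availability across everyone is 08:40-11:40, 12:00-13:35, 13:45-14:35, 15:50-16:35.

08:40-11:40, 12:00-13:35, 13:45-14:35, 15:50-16:35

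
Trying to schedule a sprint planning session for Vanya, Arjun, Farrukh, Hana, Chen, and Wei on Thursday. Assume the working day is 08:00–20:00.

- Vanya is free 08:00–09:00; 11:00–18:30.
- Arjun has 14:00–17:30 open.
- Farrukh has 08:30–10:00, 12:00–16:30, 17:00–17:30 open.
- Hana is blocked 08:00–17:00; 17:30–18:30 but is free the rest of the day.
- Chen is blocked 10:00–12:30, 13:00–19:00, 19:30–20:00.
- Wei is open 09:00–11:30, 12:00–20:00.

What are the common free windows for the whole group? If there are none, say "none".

none

Vanya free: 08:00-09:00, 11:00-18:30.
Arjun free: 14:00-17:30.
Farrukh free: 08:30-10:00, 12:00-16:30, 17:00-17:30.
Hana free: 17:00-17:30, 18:30-20:00 (invert busy blocks within the working day).
Chen free: 08:00-10:00, 12:30-13:00, 19:00-19:30 (invert busy blocks within the working day).
Wei free: 09:00-11:30, 12:00-20:00.
Vanya ∩ Arjun: 14:00-17:30.
Vanya ∩ Arjun ∩ Farrukh: 14:00-16:30, 17:00-17:30.
Vanya ∩ Arjun ∩ Farrukh ∩ Hana: 17:00-17:30.
Vanya ∩ Arjun ∩ Farrukh ∩ Hana ∩ Chen: ∅.
Vanya ∩ Arjun ∩ Farrukh ∩ Hana ∩ Chen ∩ Wei: ∅.
There is no time when everyone is free.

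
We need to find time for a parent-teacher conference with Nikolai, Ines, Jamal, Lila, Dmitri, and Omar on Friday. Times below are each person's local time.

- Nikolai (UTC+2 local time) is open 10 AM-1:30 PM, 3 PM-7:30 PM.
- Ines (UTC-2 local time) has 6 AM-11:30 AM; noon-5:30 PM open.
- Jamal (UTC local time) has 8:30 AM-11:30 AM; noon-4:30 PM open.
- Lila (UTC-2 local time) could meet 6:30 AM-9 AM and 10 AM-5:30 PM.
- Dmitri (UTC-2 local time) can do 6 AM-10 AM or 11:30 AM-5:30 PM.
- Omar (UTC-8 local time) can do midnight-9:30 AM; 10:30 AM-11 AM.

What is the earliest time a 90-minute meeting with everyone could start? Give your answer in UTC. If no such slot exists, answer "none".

Nikolai in UTC: 08:00-11:30, 13:00-17:30 (subtract 2h to convert from UTC+2).
Ines in UTC: 08:00-13:30, 14:00-19:30 (add 2h to convert from UTC-2).
Jamal in UTC: 08:30-11:30, 12:00-16:30.
Lila in UTC: 08:30-11:00, 12:00-19:30 (add 2h to convert from UTC-2).
Dmitri in UTC: 08:00-12:00, 13:30-19:30 (add 2h to convert from UTC-2).
Omar in UTC: 08:00-17:30, 18:30-19:00 (add 8h to convert from UTC-8).
Nikolai ∩ Ines: 08:00-11:30, 13:00-13:30, 14:00-17:30.
Nikolai ∩ Ines ∩ Jamal: 08:30-11:30, 13:00-13:30, 14:00-16:30.
Nikolai ∩ Ines ∩ Jamal ∩ Lila: 08:30-11:00, 13:00-13:30, 14:00-16:30.
Nikolai ∩ Ines ∩ Jamal ∩ Lila ∩ Dmitri: 08:30-11:00, 14:00-16:30.
Nikolai ∩ Ines ∩ Jamal ∩ Lila ∩ Dmitri ∩ Omar: 08:30-11:00, 14:00-16:30.
The first common window of at least 90 minutes is 08:30-11:00, so the earliest start is 08:30.

08:30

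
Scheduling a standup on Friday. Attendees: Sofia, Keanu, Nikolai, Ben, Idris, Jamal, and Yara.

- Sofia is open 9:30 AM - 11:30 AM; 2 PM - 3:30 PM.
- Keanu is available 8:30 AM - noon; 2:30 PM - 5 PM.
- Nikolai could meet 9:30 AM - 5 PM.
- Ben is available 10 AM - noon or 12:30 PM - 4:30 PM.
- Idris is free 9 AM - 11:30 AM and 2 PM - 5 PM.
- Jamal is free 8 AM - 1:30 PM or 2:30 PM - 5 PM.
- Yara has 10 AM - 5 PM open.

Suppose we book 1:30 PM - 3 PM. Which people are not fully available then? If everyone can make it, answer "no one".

Sofia: not fully free for 13:30-15:00. Keanu: not fully free for 13:30-15:00. Nikolai: free for 13:30-15:00. Ben: free for 13:30-15:00. Idris: not fully free for 13:30-15:00. Jamal: not fully free for 13:30-15:00. Yara: free for 13:30-15:00.

Idris, Jamal, Keanu, Sofia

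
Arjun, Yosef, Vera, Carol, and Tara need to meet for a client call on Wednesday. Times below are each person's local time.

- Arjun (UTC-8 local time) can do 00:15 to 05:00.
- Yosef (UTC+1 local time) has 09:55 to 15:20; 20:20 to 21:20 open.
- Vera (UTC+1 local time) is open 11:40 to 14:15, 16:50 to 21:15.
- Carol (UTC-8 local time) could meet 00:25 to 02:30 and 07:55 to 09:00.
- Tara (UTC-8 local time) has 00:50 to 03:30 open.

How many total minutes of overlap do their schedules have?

Arjun in UTC: 08:15-13:00 (add 8h to convert from UTC-8).
Yosef in UTC: 08:55-14:20, 19:20-20:20 (subtract 1h to convert from UTC+1).
Vera in UTC: 10:40-13:15, 15:50-20:15 (subtract 1h to convert from UTC+1).
Carol in UTC: 08:25-10:30, 15:55-17:00 (add 8h to convert from UTC-8).
Tara in UTC: 08:50-11:30 (add 8h to convert from UTC-8).
Arjun ∩ Yosef: 08:55-13:00.
Arjun ∩ Yosef ∩ Vera: 10:40-13:00.
Arjun ∩ Yosef ∩ Vera ∩ Carol: ∅.
Arjun ∩ Yosef ∩ Vera ∩ Carol ∩ Tara: ∅.
There is no time when everyone is free.
There is no common window, so the total is 0 minutes.

0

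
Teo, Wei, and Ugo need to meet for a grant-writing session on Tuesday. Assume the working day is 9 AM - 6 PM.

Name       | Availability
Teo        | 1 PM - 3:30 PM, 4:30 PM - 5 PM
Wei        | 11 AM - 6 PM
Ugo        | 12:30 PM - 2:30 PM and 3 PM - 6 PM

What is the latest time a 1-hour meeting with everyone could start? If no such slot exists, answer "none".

13:30

Teo ∩ Wei: 13:00-15:30, 16:30-17:00.
Teo ∩ Wei ∩ Ugo: 13:00-14:30, 15:00-15:30, 16:30-17:00.
Those are the intersection windows.
The last common window of at least 60 minutes is 13:00-14:30; a 60-minute meeting can start as late as 13:30 and still end by 14:30.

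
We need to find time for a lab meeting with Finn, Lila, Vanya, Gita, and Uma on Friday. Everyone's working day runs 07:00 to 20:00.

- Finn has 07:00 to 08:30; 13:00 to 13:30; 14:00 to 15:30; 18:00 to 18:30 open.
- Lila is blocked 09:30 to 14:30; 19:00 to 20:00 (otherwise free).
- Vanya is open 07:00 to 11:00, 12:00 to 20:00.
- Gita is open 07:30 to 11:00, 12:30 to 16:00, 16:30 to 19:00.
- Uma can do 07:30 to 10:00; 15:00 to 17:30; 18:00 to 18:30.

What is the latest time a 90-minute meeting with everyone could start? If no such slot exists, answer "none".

Finn free: 07:00-08:30, 13:00-13:30, 14:00-15:30, 18:00-18:30.
Lila free: 07:00-09:30, 14:30-19:00 (invert busy blocks within the working day).
Vanya free: 07:00-11:00, 12:00-20:00.
Gita free: 07:30-11:00, 12:30-16:00, 16:30-19:00.
Uma free: 07:30-10:00, 15:00-17:30, 18:00-18:30.
Finn ∩ Lila: 07:00-08:30, 14:30-15:30, 18:00-18:30.
Finn ∩ Lila ∩ Vanya: 07:00-08:30, 14:30-15:30, 18:00-18:30.
Finn ∩ Lila ∩ Vanya ∩ Gita: 07:30-08:30, 14:30-15:30, 18:00-18:30.
Finn ∩ Lila ∩ Vanya ∩ Gita ∩ Uma: 07:30-08:30, 15:00-15:30, 18:00-18:30.
No common window is at least 90 minutes long.

none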